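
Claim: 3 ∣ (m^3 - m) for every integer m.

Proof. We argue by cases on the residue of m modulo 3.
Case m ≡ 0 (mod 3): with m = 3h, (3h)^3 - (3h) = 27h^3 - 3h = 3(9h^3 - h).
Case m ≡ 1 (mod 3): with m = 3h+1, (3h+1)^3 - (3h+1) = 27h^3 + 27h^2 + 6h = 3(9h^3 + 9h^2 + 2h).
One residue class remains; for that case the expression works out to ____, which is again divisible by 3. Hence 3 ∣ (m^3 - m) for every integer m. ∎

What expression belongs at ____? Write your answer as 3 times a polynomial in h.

3(9h^3 + 18h^2 + 11h + 2)

Only m ≡ 2 (mod 3) is unaccounted for. Put m = 3h+2:
(3h+2)^3 - (3h+2) expands to 27h^3 + 54h^2 + 33h + 6,
and factoring out 3 leaves 3(9h^3 + 18h^2 + 11h + 2).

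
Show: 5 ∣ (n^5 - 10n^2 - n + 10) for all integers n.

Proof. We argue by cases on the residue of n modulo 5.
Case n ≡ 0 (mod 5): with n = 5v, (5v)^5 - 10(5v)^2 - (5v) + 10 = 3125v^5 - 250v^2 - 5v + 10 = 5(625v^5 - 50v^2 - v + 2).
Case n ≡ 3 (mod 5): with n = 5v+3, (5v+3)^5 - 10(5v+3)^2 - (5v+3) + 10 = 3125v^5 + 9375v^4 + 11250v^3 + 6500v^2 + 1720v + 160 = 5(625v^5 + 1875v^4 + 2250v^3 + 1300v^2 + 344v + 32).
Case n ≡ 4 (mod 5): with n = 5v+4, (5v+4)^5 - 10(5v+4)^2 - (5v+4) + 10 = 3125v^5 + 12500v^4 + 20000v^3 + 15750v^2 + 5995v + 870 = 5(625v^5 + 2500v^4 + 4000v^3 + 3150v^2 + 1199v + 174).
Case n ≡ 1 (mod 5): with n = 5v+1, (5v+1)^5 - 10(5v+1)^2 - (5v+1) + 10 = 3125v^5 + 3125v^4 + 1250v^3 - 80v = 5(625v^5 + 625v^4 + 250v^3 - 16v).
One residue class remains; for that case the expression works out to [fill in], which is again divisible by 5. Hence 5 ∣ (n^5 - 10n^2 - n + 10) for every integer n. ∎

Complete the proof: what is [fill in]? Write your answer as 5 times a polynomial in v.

The residues treated are {0, 3, 4, 1}, so the missing case is n ≡ 2 (mod 5); write n = 5v+2.
Then (5v+2)^5 - 10(5v+2)^2 - (5v+2) + 10 = 3125v^5 + 6250v^4 + 5000v^3 + 1750v^2 + 195v = 5(625v^5 + 1250v^4 + 1000v^3 + 350v^2 + 39v).

5(625v^5 + 1250v^4 + 1000v^3 + 350v^2 + 39v)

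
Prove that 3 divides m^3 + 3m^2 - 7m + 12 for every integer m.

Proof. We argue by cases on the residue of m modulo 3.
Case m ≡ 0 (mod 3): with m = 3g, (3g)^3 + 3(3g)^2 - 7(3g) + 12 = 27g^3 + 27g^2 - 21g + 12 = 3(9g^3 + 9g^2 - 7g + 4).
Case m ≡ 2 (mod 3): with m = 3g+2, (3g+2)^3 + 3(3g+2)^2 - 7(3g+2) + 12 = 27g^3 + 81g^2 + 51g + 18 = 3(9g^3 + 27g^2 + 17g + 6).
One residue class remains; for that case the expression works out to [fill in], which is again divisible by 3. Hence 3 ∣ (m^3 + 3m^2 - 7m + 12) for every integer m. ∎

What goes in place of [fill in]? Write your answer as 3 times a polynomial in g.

Only m ≡ 1 (mod 3) is unaccounted for. Put m = 3g+1:
(3g+1)^3 + 3(3g+1)^2 - 7(3g+1) + 12 expands to 27g^3 + 54g^2 + 6g + 9,
and factoring out 3 leaves 3(9g^3 + 18g^2 + 2g + 3).

3(9g^3 + 18g^2 + 2g + 3)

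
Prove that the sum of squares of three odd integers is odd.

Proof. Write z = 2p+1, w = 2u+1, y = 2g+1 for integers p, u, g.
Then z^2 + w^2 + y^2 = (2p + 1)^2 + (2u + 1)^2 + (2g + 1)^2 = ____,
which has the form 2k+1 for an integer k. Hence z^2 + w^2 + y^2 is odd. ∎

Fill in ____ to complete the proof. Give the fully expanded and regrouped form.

2(2g^2 + 2g + 2p^2 + 2p + 2u^2 + 2u + 1) + 1

Expanding: (2p + 1)^2 + (2u + 1)^2 + (2g + 1)^2 = 4g^2 + 4g + 4p^2 + 4p + 4u^2 + 4u + 3.
Every term except the constant is even, so this is 2(2g^2 + 2g + 2p^2 + 2p + 2u^2 + 2u + 1) + 1,
and 2g^2 + 2g + 2p^2 + 2p + 2u^2 + 2u + 1 ∈ ℤ gives the required form.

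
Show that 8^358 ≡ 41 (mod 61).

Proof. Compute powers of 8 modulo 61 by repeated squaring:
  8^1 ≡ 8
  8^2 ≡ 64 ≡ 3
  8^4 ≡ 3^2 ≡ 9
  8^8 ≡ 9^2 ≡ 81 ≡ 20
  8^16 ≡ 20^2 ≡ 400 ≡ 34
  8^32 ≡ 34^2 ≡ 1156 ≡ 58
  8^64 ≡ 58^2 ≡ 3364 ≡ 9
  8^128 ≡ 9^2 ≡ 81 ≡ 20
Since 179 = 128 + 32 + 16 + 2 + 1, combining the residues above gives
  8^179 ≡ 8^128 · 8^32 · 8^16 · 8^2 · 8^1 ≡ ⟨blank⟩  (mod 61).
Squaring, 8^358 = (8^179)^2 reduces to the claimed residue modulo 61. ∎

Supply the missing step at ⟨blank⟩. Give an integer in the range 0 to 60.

8^128 · 8^32 · 8^16 · 8^2 · 8^1 ≡ 20 · 58 · 34 · 3 · 8 = 946560.
946560 mod 61 = 23, so 8^179 ≡ 23 (mod 61).

23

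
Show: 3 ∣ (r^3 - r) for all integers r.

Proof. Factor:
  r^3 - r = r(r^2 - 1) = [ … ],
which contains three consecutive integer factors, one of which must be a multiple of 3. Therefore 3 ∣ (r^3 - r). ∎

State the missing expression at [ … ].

(r - 1)r(r + 1)

r(r^2 - 1) = r(r - 1)(r + 1) = (r - 1)r(r + 1).
These three factors are consecutive integers, so their product is divisible by 3.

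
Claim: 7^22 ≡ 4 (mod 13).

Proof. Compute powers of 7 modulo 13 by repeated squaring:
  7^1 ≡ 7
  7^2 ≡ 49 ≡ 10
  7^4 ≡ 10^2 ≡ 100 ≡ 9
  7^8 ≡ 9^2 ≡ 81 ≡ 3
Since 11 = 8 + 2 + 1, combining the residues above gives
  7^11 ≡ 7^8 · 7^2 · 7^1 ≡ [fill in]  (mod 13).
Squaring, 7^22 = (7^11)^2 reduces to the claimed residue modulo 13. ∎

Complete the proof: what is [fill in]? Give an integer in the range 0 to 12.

7^8 · 7^2 · 7^1 ≡ 3 · 10 · 7 = 210.
210 mod 13 = 2, so 7^11 ≡ 2 (mod 13).

2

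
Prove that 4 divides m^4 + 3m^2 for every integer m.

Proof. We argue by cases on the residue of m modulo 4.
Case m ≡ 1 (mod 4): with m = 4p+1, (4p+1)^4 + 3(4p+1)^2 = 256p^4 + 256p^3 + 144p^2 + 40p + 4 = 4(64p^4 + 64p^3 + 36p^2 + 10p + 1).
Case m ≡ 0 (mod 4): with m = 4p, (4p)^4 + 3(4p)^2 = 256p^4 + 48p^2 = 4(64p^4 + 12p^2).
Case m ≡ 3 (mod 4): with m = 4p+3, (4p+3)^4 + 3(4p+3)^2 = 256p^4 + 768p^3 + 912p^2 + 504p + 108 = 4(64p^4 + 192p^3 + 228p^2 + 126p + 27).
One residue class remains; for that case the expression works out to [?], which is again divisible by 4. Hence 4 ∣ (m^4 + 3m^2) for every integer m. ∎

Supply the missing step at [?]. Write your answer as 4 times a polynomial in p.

The residues treated are {1, 0, 3}, so the missing case is m ≡ 2 (mod 4); write m = 4p+2.
Then (4p+2)^4 + 3(4p+2)^2 = 256p^4 + 512p^3 + 432p^2 + 176p + 28 = 4(64p^4 + 128p^3 + 108p^2 + 44p + 7).

4(64p^4 + 128p^3 + 108p^2 + 44p + 7)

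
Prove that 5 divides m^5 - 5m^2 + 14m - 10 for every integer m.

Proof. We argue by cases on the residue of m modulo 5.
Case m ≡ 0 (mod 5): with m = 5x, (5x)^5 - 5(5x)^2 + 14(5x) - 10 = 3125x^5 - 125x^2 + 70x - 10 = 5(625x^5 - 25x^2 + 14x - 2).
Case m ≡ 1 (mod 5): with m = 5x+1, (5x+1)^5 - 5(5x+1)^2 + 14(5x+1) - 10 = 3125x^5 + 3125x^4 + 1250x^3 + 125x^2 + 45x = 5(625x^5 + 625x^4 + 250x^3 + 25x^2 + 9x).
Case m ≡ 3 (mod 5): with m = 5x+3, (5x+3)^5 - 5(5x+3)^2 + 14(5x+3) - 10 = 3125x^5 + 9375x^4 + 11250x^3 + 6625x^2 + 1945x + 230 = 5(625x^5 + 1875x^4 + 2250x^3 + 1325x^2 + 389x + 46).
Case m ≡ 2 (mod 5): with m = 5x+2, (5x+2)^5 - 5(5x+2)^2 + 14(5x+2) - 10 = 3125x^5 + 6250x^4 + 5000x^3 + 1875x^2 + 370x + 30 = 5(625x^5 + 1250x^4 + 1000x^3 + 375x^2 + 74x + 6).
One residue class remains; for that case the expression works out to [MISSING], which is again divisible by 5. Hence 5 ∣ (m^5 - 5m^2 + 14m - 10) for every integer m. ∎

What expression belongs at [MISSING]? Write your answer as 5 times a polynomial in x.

5(625x^5 + 2500x^4 + 4000x^3 + 3175x^2 + 1254x + 198)

The residues treated are {0, 1, 3, 2}, so the missing case is m ≡ 4 (mod 5); write m = 5x+4.
Then (5x+4)^5 - 5(5x+4)^2 + 14(5x+4) - 10 = 3125x^5 + 12500x^4 + 20000x^3 + 15875x^2 + 6270x + 990 = 5(625x^5 + 2500x^4 + 4000x^3 + 3175x^2 + 1254x + 198).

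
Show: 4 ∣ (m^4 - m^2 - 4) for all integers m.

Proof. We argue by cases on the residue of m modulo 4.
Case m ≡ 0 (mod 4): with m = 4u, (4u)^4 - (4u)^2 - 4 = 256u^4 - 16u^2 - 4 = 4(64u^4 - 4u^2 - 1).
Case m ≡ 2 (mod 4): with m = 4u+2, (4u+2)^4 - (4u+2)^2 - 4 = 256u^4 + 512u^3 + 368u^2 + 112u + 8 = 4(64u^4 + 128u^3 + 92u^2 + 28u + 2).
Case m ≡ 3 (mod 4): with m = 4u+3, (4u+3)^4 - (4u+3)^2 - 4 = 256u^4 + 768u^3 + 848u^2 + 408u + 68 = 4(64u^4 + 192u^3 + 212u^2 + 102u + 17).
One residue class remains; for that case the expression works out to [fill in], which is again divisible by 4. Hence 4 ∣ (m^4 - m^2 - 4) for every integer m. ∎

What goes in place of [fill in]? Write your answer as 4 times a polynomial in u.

The residues treated are {0, 2, 3}, so the missing case is m ≡ 1 (mod 4); write m = 4u+1.
Then (4u+1)^4 - (4u+1)^2 - 4 = 256u^4 + 256u^3 + 80u^2 + 8u - 4 = 4(64u^4 + 64u^3 + 20u^2 + 2u - 1).

4(64u^4 + 64u^3 + 20u^2 + 2u - 1)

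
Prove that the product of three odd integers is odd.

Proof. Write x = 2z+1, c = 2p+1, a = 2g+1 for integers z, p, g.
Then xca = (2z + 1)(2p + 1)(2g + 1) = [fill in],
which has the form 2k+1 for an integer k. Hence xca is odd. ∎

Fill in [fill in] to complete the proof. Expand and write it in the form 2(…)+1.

2(4gpz + 2gp + 2gz + g + 2pz + p + z) + 1

Expanding: (2z + 1)(2p + 1)(2g + 1) = 8gpz + 4gp + 4gz + 2g + 4pz + 2p + 2z + 1.
Every term except the constant is even, so this is 2(4gpz + 2gp + 2gz + g + 2pz + p + z) + 1,
and 4gpz + 2gp + 2gz + g + 2pz + p + z ∈ ℤ gives the required form.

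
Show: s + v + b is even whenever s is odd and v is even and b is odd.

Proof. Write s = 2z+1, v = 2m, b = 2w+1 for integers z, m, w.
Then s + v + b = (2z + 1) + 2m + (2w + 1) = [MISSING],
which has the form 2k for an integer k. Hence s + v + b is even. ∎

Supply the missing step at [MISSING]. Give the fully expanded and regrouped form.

2(m + w + z + 1)

(2z + 1) + 2m + (2w + 1) = 2m + 2w + 2z + 2
= 2(m + w + z + 1).
Since m + w + z + 1 is an integer, the sum is of the form 2k for an integer k.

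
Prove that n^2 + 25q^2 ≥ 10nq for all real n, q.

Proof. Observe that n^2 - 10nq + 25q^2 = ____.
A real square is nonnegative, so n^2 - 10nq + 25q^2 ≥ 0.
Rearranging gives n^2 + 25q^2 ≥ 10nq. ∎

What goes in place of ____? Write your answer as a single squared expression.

The leading and trailing coefficients are 1^2 and 5^2, and 10 = 2·1·5, so the trinomial is (n - 5q)^2.
Hence n^2 - 10nq + 25q^2 ≥ 0.

(n - 5q)^2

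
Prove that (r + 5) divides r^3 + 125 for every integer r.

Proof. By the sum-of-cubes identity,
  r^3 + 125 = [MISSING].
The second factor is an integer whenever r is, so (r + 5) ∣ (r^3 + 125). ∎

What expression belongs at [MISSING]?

Polynomial division of r^3 + 125 by r + 5 leaves remainder 0 and quotient r^2 - 5r + 25.
Hence r^3 + 125 = (r + 5)(r^2 - 5r + 25).

(r + 5)(r^2 - 5r + 25)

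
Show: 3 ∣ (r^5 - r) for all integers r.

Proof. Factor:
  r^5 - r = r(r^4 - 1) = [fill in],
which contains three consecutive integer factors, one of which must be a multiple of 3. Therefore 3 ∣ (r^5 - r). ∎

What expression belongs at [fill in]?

r^4 - 1 = (r^2 - 1)(r^2 + 1), and r^2 - 1 = (r-1)(r+1).
So r(r^4 - 1) = (r - 1)r(r + 1)(r^2 + 1).

(r - 1)r(r + 1)(r^2 + 1)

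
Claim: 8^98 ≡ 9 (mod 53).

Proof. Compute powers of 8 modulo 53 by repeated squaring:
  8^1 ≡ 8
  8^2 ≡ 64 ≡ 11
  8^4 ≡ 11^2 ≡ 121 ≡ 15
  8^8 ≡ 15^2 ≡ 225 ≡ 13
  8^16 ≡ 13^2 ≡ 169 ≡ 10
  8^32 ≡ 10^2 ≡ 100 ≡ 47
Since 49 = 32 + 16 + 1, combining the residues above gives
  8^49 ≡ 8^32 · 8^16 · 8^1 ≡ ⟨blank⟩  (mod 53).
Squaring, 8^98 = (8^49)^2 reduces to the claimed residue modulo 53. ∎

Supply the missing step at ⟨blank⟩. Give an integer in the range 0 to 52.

50

Multiply the listed residues: 47 · 10 · 8 = 470 → 3760.
Reducing modulo 53: 3760 = 70·53 + 50, so 8^49 ≡ 50.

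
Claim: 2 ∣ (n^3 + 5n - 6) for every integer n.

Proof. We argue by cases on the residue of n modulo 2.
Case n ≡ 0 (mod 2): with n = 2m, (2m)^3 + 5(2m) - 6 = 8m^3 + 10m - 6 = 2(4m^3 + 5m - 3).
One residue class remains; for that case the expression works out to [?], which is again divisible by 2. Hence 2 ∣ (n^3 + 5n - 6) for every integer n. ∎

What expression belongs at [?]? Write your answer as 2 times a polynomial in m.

2(4m^3 + 6m^2 + 8m)

The residues treated are {0}, so the missing case is n ≡ 1 (mod 2); write n = 2m+1.
Then (2m+1)^3 + 5(2m+1) - 6 = 8m^3 + 12m^2 + 16m = 2(4m^3 + 6m^2 + 8m).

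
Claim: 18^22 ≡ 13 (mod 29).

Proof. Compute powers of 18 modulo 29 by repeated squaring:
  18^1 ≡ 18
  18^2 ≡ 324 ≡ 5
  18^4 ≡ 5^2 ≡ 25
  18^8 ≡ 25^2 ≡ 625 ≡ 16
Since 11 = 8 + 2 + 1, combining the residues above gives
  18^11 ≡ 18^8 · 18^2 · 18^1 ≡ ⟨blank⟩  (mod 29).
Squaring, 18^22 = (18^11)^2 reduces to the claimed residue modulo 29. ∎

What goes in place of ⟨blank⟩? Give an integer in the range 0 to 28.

18^8 · 18^2 · 18^1 ≡ 16 · 5 · 18 = 1440.
1440 mod 29 = 19, so 18^11 ≡ 19 (mod 29).

19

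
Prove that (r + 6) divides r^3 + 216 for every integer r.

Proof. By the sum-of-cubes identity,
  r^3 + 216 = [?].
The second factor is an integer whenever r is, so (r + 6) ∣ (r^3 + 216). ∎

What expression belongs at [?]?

(r + 6)(r^2 - 6r + 36)

a^3 + b^3 = (a + b)(a^2 - ab + b^2). With a = r, b = 6:
r^3 + 216 = (r + 6)(r^2 - 6r + 36).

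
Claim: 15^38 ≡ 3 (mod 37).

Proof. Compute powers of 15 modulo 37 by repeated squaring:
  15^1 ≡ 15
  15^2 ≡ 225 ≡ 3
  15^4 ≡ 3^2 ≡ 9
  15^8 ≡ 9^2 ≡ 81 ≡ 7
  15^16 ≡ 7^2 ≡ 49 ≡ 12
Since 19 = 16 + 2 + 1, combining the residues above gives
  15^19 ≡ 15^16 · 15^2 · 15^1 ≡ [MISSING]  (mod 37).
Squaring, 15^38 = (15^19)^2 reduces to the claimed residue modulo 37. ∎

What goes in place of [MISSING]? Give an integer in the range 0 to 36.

15^16 · 15^2 · 15^1 ≡ 12 · 3 · 15 = 540.
540 mod 37 = 22, so 15^19 ≡ 22 (mod 37).

22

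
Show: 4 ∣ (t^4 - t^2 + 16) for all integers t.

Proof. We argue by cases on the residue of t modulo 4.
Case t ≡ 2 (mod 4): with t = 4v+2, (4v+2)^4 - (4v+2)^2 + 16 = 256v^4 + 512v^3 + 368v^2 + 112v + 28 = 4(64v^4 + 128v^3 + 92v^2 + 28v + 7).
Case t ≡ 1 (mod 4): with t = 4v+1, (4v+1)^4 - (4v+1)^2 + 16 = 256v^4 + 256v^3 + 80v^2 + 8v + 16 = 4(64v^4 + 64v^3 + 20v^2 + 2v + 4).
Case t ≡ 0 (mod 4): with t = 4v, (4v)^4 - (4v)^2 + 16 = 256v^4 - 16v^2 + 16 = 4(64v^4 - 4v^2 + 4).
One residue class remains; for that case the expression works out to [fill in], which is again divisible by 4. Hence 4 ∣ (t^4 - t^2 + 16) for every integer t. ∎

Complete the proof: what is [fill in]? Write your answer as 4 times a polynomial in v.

4(64v^4 + 192v^3 + 212v^2 + 102v + 22)

The residues treated are {2, 1, 0}, so the missing case is t ≡ 3 (mod 4); write t = 4v+3.
Then (4v+3)^4 - (4v+3)^2 + 16 = 256v^4 + 768v^3 + 848v^2 + 408v + 88 = 4(64v^4 + 192v^3 + 212v^2 + 102v + 22).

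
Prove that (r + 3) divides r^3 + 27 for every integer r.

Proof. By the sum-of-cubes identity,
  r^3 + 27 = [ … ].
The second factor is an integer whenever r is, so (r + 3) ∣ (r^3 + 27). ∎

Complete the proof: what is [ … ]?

(r + 3)(r^2 - 3r + 9)

a^3 + b^3 = (a + b)(a^2 - ab + b^2). With a = r, b = 3:
r^3 + 27 = (r + 3)(r^2 - 3r + 9).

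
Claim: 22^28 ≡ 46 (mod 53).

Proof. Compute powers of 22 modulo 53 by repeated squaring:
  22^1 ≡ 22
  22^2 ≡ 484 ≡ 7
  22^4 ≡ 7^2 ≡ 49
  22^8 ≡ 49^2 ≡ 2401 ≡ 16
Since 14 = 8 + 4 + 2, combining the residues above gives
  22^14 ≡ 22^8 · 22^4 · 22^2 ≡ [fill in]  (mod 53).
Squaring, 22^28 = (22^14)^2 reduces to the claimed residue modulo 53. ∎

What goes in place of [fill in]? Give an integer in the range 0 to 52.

29

Multiply the listed residues: 16 · 49 · 7 = 784 → 5488.
Reducing modulo 53: 5488 = 103·53 + 29, so 22^14 ≡ 29.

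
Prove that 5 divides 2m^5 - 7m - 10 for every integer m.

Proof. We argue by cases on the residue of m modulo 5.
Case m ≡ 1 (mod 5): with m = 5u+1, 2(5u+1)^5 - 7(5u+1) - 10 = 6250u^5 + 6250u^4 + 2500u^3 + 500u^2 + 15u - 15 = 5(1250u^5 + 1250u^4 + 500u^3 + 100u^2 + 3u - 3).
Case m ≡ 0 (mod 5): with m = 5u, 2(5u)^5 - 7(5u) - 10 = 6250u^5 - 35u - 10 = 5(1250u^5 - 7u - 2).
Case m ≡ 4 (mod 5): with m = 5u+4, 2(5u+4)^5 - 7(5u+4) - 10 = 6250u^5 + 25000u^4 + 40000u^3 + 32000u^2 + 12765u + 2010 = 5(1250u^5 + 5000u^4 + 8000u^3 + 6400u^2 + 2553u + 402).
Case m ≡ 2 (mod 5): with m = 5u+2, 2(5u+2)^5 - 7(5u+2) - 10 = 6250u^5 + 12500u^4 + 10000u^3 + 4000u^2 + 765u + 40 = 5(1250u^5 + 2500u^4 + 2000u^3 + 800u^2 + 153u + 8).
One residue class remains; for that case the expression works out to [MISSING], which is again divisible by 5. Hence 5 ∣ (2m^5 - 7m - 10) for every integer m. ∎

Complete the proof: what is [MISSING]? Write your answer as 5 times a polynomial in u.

5(1250u^5 + 3750u^4 + 4500u^3 + 2700u^2 + 803u + 91)

Only m ≡ 3 (mod 5) is unaccounted for. Put m = 5u+3:
2(5u+3)^5 - 7(5u+3) - 10 expands to 6250u^5 + 18750u^4 + 22500u^3 + 13500u^2 + 4015u + 455,
and factoring out 5 leaves 5(1250u^5 + 3750u^4 + 4500u^3 + 2700u^2 + 803u + 91).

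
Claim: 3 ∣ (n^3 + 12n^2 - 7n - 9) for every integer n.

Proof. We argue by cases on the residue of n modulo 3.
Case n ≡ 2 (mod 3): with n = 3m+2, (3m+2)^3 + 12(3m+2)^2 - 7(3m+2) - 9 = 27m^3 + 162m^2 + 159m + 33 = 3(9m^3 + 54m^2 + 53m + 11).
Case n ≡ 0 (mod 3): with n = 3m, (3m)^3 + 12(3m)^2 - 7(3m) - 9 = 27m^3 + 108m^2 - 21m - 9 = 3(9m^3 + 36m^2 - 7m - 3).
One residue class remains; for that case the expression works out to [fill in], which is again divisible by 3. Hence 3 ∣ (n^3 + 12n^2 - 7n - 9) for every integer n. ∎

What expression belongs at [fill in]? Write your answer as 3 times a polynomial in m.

3(9m^3 + 45m^2 + 20m - 1)

The residues treated are {2, 0}, so the missing case is n ≡ 1 (mod 3); write n = 3m+1.
Then (3m+1)^3 + 12(3m+1)^2 - 7(3m+1) - 9 = 27m^3 + 135m^2 + 60m - 3 = 3(9m^3 + 45m^2 + 20m - 1).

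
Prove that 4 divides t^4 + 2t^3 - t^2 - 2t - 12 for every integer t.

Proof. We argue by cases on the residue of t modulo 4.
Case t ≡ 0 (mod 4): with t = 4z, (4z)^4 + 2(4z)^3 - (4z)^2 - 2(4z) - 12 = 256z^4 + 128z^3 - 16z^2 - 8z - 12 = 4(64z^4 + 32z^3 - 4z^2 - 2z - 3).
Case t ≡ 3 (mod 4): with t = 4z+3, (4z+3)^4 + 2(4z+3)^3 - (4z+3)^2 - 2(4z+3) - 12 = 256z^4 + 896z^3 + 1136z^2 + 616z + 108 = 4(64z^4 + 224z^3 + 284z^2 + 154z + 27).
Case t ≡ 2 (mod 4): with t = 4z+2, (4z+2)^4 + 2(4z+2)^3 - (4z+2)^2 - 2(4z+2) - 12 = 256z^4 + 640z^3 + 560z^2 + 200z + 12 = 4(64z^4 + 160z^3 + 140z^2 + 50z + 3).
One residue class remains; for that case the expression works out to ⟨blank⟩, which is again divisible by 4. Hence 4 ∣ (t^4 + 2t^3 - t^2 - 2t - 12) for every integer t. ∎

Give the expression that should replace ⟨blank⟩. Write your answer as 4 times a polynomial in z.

4(64z^4 + 96z^3 + 44z^2 + 6z - 3)

Only t ≡ 1 (mod 4) is unaccounted for. Put t = 4z+1:
(4z+1)^4 + 2(4z+1)^3 - (4z+1)^2 - 2(4z+1) - 12 expands to 256z^4 + 384z^3 + 176z^2 + 24z - 12,
and factoring out 4 leaves 4(64z^4 + 96z^3 + 44z^2 + 6z - 3).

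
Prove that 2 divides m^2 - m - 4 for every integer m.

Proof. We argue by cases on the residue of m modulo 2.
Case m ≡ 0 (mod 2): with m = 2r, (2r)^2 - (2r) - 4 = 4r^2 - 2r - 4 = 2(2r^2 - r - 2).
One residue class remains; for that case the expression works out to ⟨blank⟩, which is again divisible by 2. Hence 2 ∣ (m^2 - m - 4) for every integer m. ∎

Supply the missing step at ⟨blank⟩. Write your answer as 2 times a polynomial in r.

2(2r^2 + r - 2)

The residues treated are {0}, so the missing case is m ≡ 1 (mod 2); write m = 2r+1.
Then (2r+1)^2 - (2r+1) - 4 = 4r^2 + 2r - 4 = 2(2r^2 + r - 2).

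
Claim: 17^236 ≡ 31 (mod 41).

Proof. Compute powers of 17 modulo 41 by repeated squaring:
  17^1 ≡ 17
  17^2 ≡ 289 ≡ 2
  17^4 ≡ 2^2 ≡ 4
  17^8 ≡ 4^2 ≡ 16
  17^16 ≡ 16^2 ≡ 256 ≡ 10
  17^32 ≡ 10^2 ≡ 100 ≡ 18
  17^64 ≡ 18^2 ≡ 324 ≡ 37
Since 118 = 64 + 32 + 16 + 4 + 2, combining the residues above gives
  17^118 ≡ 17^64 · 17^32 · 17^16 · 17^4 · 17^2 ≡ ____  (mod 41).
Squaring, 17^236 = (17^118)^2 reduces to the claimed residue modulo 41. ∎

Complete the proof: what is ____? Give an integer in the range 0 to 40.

21

Multiply the listed residues: 37 · 18 · 10 · 4 · 2 = 666 → 6660 → 26640 → 53280.
Reducing modulo 41: 53280 = 1299·41 + 21, so 17^118 ≡ 21.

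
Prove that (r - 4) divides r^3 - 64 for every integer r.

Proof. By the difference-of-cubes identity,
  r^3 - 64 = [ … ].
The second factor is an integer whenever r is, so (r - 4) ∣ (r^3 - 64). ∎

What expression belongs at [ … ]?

a^3 - b^3 = (a - b)(a^2 + ab + b^2). With a = r, b = 4:
r^3 - 64 = (r - 4)(r^2 + 4r + 16).

(r - 4)(r^2 + 4r + 16)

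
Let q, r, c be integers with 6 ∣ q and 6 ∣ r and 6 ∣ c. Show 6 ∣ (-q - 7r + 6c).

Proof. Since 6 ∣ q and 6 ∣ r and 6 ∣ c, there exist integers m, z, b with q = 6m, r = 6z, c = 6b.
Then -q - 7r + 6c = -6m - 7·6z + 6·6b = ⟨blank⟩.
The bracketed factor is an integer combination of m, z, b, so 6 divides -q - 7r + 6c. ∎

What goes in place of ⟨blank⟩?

Each term has a factor of 6: -6m - 7·6z + 6·6b = 6·(6b - m - 7z).
Since 6b - m - 7z is an integer, 6 ∣ (-q - 7r + 6c).

6(6b - m - 7z)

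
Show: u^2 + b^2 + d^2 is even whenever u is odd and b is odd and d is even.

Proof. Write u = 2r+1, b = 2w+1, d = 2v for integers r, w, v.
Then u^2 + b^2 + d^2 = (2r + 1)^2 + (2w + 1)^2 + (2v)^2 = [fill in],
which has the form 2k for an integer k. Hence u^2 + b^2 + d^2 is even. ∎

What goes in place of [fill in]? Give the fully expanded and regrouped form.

(2r + 1)^2 + (2w + 1)^2 + (2v)^2 = 4r^2 + 4r + 4v^2 + 4w^2 + 4w + 2
= 2(2r^2 + 2r + 2v^2 + 2w^2 + 2w + 1).
Since 2r^2 + 2r + 2v^2 + 2w^2 + 2w + 1 is an integer, the sum of squares is of the form 2k for an integer k.

2(2r^2 + 2r + 2v^2 + 2w^2 + 2w + 1)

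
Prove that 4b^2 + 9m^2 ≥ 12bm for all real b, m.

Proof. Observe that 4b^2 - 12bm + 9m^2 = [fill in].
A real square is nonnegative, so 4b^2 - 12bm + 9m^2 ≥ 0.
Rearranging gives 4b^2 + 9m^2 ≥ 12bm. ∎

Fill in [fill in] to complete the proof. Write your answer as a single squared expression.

The leading and trailing coefficients are 2^2 and 3^2, and 12 = 2·2·3, so the trinomial is (2b - 3m)^2.
Hence 4b^2 - 12bm + 9m^2 ≥ 0.

(2b - 3m)^2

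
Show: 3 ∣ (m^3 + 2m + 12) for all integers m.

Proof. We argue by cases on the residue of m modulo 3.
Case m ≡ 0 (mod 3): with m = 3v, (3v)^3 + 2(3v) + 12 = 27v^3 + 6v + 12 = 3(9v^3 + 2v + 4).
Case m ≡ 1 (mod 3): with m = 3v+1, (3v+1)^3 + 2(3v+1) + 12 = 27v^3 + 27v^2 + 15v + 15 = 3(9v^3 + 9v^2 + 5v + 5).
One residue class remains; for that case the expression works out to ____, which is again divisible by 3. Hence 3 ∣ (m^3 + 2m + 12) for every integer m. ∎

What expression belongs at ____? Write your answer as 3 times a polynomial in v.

3(9v^3 + 18v^2 + 14v + 8)

Only m ≡ 2 (mod 3) is unaccounted for. Put m = 3v+2:
(3v+2)^3 + 2(3v+2) + 12 expands to 27v^3 + 54v^2 + 42v + 24,
and factoring out 3 leaves 3(9v^3 + 18v^2 + 14v + 8).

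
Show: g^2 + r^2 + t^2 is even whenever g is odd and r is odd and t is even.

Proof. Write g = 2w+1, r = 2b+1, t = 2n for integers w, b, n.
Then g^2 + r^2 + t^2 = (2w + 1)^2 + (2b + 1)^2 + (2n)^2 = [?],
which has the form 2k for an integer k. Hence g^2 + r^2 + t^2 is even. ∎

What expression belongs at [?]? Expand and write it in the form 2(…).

2(2b^2 + 2b + 2n^2 + 2w^2 + 2w + 1)

(2w + 1)^2 + (2b + 1)^2 + (2n)^2 = 4b^2 + 4b + 4n^2 + 4w^2 + 4w + 2
= 2(2b^2 + 2b + 2n^2 + 2w^2 + 2w + 1).
Since 2b^2 + 2b + 2n^2 + 2w^2 + 2w + 1 is an integer, the sum of squares is of the form 2k for an integer k.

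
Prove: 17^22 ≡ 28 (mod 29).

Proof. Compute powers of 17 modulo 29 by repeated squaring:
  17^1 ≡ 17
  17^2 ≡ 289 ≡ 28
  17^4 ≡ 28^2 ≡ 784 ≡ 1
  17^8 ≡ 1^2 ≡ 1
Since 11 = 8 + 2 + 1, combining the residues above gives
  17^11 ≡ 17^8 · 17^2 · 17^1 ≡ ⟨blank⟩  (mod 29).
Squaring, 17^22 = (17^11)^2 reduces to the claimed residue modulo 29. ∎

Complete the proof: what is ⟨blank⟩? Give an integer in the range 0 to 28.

12

Multiply the listed residues: 1 · 28 · 17 = 28 → 476.
Reducing modulo 29: 476 = 16·29 + 12, so 17^11 ≡ 12.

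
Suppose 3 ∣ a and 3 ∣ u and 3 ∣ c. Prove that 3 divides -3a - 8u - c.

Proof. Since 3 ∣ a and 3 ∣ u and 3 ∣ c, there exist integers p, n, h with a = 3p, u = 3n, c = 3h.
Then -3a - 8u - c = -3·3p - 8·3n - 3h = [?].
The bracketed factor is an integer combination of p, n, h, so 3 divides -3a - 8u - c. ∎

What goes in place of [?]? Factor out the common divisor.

Each term has a factor of 3: -3·3p - 8·3n - 3h = 3·(-h - 8n - 3p).
Since -h - 8n - 3p is an integer, 3 ∣ (-3a - 8u - c).

3(-h - 8n - 3p)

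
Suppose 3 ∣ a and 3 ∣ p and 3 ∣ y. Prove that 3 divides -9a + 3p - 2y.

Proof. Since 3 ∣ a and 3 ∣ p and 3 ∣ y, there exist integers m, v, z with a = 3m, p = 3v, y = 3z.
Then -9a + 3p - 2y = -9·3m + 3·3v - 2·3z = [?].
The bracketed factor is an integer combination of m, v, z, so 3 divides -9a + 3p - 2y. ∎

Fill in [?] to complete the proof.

Pull the common 3 out of every term: -9·3m + 3·3v - 2·3z = 3(-9m + 3v - 2z).
-9m + 3v - 2z is an integer, which exhibits the divisibility.

3(-9m + 3v - 2z)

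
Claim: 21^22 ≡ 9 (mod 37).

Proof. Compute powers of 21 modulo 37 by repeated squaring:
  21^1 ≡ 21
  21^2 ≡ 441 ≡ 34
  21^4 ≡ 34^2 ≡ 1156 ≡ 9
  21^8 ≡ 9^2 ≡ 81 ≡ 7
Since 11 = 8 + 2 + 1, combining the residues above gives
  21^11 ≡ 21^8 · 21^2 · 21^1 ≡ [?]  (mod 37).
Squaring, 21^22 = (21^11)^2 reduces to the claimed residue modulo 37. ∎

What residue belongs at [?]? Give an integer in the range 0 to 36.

Multiply the listed residues: 7 · 34 · 21 = 238 → 4998.
Reducing modulo 37: 4998 = 135·37 + 3, so 21^11 ≡ 3.

3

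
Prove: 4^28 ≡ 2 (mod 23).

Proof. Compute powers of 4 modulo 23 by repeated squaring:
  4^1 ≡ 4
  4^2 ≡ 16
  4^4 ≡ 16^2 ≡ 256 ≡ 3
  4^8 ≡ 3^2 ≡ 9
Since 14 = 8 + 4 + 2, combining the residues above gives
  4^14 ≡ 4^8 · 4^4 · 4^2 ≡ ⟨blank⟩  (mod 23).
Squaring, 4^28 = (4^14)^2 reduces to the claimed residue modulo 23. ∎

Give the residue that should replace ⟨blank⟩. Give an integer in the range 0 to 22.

4^8 · 4^4 · 4^2 ≡ 9 · 3 · 16 = 432.
432 mod 23 = 18, so 4^14 ≡ 18 (mod 23).

18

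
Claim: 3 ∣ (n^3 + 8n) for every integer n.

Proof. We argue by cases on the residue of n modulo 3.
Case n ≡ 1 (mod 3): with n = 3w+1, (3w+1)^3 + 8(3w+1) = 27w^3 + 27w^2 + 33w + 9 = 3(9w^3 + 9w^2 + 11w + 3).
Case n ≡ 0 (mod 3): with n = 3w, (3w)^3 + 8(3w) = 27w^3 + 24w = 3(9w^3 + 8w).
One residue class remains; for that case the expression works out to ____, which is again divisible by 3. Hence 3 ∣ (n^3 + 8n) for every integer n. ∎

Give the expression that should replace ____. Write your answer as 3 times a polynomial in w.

Only n ≡ 2 (mod 3) is unaccounted for. Put n = 3w+2:
(3w+2)^3 + 8(3w+2) expands to 27w^3 + 54w^2 + 60w + 24,
and factoring out 3 leaves 3(9w^3 + 18w^2 + 20w + 8).

3(9w^3 + 18w^2 + 20w + 8)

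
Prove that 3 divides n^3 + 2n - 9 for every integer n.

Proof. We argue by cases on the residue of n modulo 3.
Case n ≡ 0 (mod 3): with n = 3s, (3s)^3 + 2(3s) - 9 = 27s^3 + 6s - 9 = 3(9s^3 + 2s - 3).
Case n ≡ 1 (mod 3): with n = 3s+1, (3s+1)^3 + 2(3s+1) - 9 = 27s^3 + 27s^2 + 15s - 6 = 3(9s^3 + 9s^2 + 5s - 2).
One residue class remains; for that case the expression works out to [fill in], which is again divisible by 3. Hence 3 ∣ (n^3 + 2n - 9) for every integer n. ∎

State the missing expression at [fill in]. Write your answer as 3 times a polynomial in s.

Only n ≡ 2 (mod 3) is unaccounted for. Put n = 3s+2:
(3s+2)^3 + 2(3s+2) - 9 expands to 27s^3 + 54s^2 + 42s + 3,
and factoring out 3 leaves 3(9s^3 + 18s^2 + 14s + 1).

3(9s^3 + 18s^2 + 14s + 1)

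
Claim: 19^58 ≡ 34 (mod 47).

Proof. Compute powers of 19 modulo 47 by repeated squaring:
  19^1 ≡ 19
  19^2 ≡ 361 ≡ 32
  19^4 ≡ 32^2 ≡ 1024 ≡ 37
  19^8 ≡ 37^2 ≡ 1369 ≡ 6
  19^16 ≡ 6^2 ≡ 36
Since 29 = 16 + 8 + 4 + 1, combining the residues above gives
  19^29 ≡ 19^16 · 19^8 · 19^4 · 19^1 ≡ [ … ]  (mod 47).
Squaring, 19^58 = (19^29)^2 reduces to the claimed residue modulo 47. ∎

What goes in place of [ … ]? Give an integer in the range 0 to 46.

Multiply the listed residues: 36 · 6 · 37 · 19 = 216 → 7992 → 151848.
Reducing modulo 47: 151848 = 3230·47 + 38, so 19^29 ≡ 38.

38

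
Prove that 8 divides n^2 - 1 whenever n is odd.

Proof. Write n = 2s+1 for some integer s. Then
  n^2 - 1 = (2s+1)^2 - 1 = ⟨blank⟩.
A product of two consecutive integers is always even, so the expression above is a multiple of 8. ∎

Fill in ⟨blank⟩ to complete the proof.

(2s+1)^2 - 1 = 4s^2 + 4s + 1 - 1 = 4s^2 + 4s = 4s(s+1).
Since s and s+1 are consecutive, s(s+1) is even, and 4·(even) is a multiple of 8.

4s(s + 1)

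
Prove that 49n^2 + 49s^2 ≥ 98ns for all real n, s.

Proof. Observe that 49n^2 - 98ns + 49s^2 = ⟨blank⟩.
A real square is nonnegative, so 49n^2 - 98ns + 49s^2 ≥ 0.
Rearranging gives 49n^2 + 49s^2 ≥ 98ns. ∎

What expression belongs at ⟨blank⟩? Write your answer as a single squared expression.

(7n - 7s)^2

49n^2 - 98ns + 49s^2 is a perfect-square trinomial: the outer terms are (7n)^2 and (7s)^2, and the cross term is -2·7n·7s.
So 49n^2 - 98ns + 49s^2 = (7n - 7s)^2 ≥ 0.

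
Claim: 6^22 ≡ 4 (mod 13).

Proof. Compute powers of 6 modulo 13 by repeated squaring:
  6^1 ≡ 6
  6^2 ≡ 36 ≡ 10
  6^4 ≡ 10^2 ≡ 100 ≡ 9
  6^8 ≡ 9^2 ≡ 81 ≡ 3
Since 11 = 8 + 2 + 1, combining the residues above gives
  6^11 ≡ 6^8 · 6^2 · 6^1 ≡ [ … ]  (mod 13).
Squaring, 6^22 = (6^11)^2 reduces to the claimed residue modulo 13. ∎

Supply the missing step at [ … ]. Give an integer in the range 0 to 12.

6^8 · 6^2 · 6^1 ≡ 3 · 10 · 6 = 180.
180 mod 13 = 11, so 6^11 ≡ 11 (mod 13).

11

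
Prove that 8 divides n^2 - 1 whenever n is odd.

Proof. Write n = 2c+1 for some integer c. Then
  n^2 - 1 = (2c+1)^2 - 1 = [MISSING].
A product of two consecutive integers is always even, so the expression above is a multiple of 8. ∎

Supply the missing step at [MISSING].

(2c+1)^2 - 1 = 4c^2 + 4c + 1 - 1 = 4c^2 + 4c = 4c(c+1).
Since c and c+1 are consecutive, c(c+1) is even, and 4·(even) is a multiple of 8.

4c(c + 1)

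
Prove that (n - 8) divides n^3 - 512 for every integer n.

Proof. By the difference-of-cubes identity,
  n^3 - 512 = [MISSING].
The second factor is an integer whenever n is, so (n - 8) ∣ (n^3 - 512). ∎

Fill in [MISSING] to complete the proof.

Polynomial division of n^3 - 512 by n - 8 leaves remainder 0 and quotient n^2 + 8n + 64.
Hence n^3 - 512 = (n - 8)(n^2 + 8n + 64).

(n - 8)(n^2 + 8n + 64)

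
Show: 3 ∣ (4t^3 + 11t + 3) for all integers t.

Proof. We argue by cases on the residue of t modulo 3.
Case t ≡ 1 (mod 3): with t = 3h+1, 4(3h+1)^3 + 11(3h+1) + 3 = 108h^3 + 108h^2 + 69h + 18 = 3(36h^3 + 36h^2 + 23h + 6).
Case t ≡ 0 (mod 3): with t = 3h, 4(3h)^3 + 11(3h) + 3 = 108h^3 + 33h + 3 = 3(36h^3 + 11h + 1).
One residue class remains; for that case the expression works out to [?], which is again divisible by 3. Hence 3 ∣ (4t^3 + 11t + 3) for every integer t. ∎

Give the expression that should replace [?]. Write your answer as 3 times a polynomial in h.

3(36h^3 + 72h^2 + 59h + 19)

Only t ≡ 2 (mod 3) is unaccounted for. Put t = 3h+2:
4(3h+2)^3 + 11(3h+2) + 3 expands to 108h^3 + 216h^2 + 177h + 57,
and factoring out 3 leaves 3(36h^3 + 72h^2 + 59h + 19).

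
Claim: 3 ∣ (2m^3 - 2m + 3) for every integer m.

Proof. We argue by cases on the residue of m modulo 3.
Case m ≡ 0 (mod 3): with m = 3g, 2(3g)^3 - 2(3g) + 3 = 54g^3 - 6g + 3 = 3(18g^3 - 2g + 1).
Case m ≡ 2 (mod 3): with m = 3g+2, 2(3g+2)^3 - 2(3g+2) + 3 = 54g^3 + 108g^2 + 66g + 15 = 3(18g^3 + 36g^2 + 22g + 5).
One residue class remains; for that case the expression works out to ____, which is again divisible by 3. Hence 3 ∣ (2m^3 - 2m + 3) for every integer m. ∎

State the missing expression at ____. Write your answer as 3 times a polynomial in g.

The residues treated are {0, 2}, so the missing case is m ≡ 1 (mod 3); write m = 3g+1.
Then 2(3g+1)^3 - 2(3g+1) + 3 = 54g^3 + 54g^2 + 12g + 3 = 3(18g^3 + 18g^2 + 4g + 1).

3(18g^3 + 18g^2 + 4g + 1)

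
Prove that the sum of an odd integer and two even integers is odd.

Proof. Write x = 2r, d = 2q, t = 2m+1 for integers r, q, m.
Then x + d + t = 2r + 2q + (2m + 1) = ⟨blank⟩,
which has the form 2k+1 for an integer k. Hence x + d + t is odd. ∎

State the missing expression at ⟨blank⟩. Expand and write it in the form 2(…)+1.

Expanding: 2r + 2q + (2m + 1) = 2m + 2q + 2r + 1.
Every term except the constant is even, so this is 2(m + q + r) + 1,
and m + q + r ∈ ℤ gives the required form.

2(m + q + r) + 1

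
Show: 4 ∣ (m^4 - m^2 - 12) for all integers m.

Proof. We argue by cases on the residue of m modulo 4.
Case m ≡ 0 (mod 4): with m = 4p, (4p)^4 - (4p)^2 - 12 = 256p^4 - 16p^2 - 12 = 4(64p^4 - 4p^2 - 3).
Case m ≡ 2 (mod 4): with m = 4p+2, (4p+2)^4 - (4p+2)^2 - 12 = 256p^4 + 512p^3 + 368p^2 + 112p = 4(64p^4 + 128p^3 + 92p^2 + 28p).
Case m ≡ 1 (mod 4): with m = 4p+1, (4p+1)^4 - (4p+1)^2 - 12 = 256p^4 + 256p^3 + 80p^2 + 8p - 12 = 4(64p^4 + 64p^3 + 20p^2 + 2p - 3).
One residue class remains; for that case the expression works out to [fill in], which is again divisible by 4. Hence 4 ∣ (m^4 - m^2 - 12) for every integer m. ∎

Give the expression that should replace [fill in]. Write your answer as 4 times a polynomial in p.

The residues treated are {0, 2, 1}, so the missing case is m ≡ 3 (mod 4); write m = 4p+3.
Then (4p+3)^4 - (4p+3)^2 - 12 = 256p^4 + 768p^3 + 848p^2 + 408p + 60 = 4(64p^4 + 192p^3 + 212p^2 + 102p + 15).

4(64p^4 + 192p^3 + 212p^2 + 102p + 15)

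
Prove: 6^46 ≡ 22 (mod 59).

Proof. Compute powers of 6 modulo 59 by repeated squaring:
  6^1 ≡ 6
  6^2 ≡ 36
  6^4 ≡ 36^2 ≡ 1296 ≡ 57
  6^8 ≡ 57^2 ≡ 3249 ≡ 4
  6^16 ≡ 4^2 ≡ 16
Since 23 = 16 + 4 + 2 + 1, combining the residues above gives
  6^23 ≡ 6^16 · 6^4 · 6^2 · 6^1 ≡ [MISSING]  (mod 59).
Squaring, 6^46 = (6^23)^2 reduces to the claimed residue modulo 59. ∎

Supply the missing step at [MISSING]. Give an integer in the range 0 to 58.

Multiply the listed residues: 16 · 57 · 36 · 6 = 912 → 32832 → 196992.
Reducing modulo 59: 196992 = 3338·59 + 50, so 6^23 ≡ 50.

50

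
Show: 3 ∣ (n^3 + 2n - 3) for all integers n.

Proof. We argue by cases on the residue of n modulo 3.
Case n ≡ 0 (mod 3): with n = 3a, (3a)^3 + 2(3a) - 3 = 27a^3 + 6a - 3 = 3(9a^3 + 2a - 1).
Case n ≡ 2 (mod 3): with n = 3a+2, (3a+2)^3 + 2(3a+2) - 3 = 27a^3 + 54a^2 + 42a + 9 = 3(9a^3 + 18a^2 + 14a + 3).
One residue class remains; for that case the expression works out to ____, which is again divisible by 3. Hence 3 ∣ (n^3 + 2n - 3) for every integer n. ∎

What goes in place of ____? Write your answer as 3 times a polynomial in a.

3(9a^3 + 9a^2 + 5a)

Only n ≡ 1 (mod 3) is unaccounted for. Put n = 3a+1:
(3a+1)^3 + 2(3a+1) - 3 expands to 27a^3 + 27a^2 + 15a,
and factoring out 3 leaves 3(9a^3 + 9a^2 + 5a).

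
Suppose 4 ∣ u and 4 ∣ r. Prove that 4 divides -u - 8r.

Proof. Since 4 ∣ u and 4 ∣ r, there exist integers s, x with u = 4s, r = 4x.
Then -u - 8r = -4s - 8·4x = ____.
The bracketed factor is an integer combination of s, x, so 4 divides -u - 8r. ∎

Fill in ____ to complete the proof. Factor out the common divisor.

Pull the common 4 out of every term: -4s - 8·4x = 4(-s - 8x).
-s - 8x is an integer, which exhibits the divisibility.

4(-s - 8x)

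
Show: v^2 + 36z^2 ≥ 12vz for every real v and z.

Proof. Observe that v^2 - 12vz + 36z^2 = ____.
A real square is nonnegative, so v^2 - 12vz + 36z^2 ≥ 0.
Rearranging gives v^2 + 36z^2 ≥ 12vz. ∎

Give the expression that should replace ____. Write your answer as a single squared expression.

(v - 6z)^2

The leading and trailing coefficients are 1^2 and 6^2, and 12 = 2·1·6, so the trinomial is (v - 6z)^2.
Hence v^2 - 12vz + 36z^2 ≥ 0.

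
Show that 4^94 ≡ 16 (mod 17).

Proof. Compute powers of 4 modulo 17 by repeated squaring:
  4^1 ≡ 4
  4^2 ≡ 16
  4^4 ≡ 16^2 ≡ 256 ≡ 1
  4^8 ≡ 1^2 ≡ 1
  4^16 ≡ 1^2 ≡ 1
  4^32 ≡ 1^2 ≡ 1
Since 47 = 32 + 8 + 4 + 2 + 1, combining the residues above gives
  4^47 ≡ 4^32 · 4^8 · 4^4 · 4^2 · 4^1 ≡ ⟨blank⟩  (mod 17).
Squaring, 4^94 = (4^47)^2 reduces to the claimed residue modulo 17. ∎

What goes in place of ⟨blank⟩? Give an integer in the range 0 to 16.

13

Multiply the listed residues: 1 · 1 · 1 · 16 · 4 = 1 → 1 → 16 → 64.
Reducing modulo 17: 64 = 3·17 + 13, so 4^47 ≡ 13.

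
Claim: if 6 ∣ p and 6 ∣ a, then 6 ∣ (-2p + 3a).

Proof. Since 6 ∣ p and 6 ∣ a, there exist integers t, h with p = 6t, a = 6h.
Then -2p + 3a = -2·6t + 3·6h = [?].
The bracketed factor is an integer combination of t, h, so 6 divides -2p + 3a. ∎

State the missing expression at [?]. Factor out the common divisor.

6(3h - 2t)

Pull the common 6 out of every term: -2·6t + 3·6h = 6(3h - 2t).
3h - 2t is an integer, which exhibits the divisibility.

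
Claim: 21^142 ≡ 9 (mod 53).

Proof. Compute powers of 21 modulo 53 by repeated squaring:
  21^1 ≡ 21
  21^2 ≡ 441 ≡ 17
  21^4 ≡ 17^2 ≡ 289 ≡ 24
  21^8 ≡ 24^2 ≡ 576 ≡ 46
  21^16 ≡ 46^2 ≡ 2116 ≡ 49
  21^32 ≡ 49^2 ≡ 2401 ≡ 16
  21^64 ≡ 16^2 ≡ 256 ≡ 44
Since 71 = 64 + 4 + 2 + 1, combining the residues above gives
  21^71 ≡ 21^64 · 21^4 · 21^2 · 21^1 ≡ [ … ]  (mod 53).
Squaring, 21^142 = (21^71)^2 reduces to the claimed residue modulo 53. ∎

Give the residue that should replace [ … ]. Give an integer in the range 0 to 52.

3

Multiply the listed residues: 44 · 24 · 17 · 21 = 1056 → 17952 → 376992.
Reducing modulo 53: 376992 = 7113·53 + 3, so 21^71 ≡ 3.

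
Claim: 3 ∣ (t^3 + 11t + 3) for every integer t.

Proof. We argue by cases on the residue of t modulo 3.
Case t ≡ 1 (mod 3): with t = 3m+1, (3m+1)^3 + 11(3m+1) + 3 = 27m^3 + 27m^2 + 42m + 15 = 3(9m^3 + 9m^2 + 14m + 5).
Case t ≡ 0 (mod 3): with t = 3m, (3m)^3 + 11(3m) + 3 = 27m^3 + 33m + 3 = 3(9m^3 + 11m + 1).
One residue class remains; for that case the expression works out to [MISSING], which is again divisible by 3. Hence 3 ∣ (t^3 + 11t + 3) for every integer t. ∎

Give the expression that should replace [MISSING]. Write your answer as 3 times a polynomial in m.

3(9m^3 + 18m^2 + 23m + 11)

The residues treated are {1, 0}, so the missing case is t ≡ 2 (mod 3); write t = 3m+2.
Then (3m+2)^3 + 11(3m+2) + 3 = 27m^3 + 54m^2 + 69m + 33 = 3(9m^3 + 18m^2 + 23m + 11).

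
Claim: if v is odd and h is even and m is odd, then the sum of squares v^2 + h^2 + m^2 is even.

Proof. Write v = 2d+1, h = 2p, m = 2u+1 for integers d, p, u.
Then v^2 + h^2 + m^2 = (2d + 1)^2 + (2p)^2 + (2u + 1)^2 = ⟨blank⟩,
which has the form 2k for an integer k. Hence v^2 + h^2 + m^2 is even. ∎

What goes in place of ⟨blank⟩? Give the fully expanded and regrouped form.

2(2d^2 + 2d + 2p^2 + 2u^2 + 2u + 1)

Expanding: (2d + 1)^2 + (2p)^2 + (2u + 1)^2 = 4d^2 + 4d + 4p^2 + 4u^2 + 4u + 2.
Every term is even; pulling out the factor of 2 gives 2(2d^2 + 2d + 2p^2 + 2u^2 + 2u + 1).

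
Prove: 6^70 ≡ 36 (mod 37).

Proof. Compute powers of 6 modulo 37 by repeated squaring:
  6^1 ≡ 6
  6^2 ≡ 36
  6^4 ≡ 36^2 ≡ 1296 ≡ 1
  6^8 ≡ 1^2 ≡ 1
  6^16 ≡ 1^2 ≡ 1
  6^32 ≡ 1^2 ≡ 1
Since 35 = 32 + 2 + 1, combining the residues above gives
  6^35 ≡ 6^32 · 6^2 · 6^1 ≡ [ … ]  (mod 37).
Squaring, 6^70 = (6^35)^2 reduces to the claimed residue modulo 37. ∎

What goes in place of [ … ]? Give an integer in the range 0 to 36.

31

6^32 · 6^2 · 6^1 ≡ 1 · 36 · 6 = 216.
216 mod 37 = 31, so 6^35 ≡ 31 (mod 37).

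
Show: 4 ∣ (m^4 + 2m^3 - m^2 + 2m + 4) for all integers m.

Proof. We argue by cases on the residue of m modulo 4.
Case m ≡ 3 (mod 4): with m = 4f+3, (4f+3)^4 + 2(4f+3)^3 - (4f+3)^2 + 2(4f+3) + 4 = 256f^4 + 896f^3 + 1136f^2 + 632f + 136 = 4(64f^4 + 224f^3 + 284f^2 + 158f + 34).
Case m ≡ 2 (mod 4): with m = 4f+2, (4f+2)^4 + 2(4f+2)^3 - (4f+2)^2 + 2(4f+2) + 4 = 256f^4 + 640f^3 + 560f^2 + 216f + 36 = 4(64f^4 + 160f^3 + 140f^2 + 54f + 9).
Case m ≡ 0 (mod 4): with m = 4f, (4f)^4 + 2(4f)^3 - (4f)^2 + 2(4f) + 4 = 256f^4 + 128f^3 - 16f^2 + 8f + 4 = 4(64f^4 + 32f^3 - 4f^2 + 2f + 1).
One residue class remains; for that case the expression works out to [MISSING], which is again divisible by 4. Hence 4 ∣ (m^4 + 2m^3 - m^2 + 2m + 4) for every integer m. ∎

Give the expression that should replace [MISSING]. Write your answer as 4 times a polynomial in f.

4(64f^4 + 96f^3 + 44f^2 + 10f + 2)

The residues treated are {3, 2, 0}, so the missing case is m ≡ 1 (mod 4); write m = 4f+1.
Then (4f+1)^4 + 2(4f+1)^3 - (4f+1)^2 + 2(4f+1) + 4 = 256f^4 + 384f^3 + 176f^2 + 40f + 8 = 4(64f^4 + 96f^3 + 44f^2 + 10f + 2).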